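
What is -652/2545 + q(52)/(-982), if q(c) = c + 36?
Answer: -432112/1249595 ≈ -0.34580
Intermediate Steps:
q(c) = 36 + c
-652/2545 + q(52)/(-982) = -652/2545 + (36 + 52)/(-982) = -652*1/2545 + 88*(-1/982) = -652/2545 - 44/491 = -432112/1249595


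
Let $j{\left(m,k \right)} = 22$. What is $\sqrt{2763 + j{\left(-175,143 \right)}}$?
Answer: $\sqrt{2785} \approx 52.773$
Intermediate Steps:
$\sqrt{2763 + j{\left(-175,143 \right)}} = \sqrt{2763 + 22} = \sqrt{2785}$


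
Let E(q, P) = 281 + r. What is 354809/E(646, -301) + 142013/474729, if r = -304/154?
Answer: 12972786524902/10199552565 ≈ 1271.9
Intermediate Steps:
r = -152/77 (r = -304*1/154 = -152/77 ≈ -1.9740)
E(q, P) = 21485/77 (E(q, P) = 281 - 152/77 = 21485/77)
354809/E(646, -301) + 142013/474729 = 354809/(21485/77) + 142013/474729 = 354809*(77/21485) + 142013*(1/474729) = 27320293/21485 + 142013/474729 = 12972786524902/10199552565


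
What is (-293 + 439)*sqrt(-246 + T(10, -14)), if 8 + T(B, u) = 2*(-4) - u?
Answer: 292*I*sqrt(62) ≈ 2299.2*I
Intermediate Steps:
T(B, u) = -16 - u (T(B, u) = -8 + (2*(-4) - u) = -8 + (-8 - u) = -16 - u)
(-293 + 439)*sqrt(-246 + T(10, -14)) = (-293 + 439)*sqrt(-246 + (-16 - 1*(-14))) = 146*sqrt(-246 + (-16 + 14)) = 146*sqrt(-246 - 2) = 146*sqrt(-248) = 146*(2*I*sqrt(62)) = 292*I*sqrt(62)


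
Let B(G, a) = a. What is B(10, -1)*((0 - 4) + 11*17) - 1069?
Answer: -1252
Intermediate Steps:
B(10, -1)*((0 - 4) + 11*17) - 1069 = -((0 - 4) + 11*17) - 1069 = -(-4 + 187) - 1069 = -1*183 - 1069 = -183 - 1069 = -1252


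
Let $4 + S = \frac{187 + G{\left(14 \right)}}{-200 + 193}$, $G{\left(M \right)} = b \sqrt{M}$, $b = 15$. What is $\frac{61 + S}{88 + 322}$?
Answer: $\frac{106}{1435} - \frac{3 \sqrt{14}}{574} \approx 0.054312$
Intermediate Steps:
$G{\left(M \right)} = 15 \sqrt{M}$
$S = - \frac{215}{7} - \frac{15 \sqrt{14}}{7}$ ($S = -4 + \frac{187 + 15 \sqrt{14}}{-200 + 193} = -4 + \frac{187 + 15 \sqrt{14}}{-7} = -4 + \left(187 + 15 \sqrt{14}\right) \left(- \frac{1}{7}\right) = -4 - \left(\frac{187}{7} + \frac{15 \sqrt{14}}{7}\right) = - \frac{215}{7} - \frac{15 \sqrt{14}}{7} \approx -38.732$)
$\frac{61 + S}{88 + 322} = \frac{61 - \left(\frac{215}{7} + \frac{15 \sqrt{14}}{7}\right)}{88 + 322} = \frac{\frac{212}{7} - \frac{15 \sqrt{14}}{7}}{410} = \left(\frac{212}{7} - \frac{15 \sqrt{14}}{7}\right) \frac{1}{410} = \frac{106}{1435} - \frac{3 \sqrt{14}}{574}$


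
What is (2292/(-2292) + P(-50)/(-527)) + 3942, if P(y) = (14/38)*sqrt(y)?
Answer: 3941 - 35*I*sqrt(2)/10013 ≈ 3941.0 - 0.0049433*I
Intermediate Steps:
P(y) = 7*sqrt(y)/19 (P(y) = (14*(1/38))*sqrt(y) = 7*sqrt(y)/19)
(2292/(-2292) + P(-50)/(-527)) + 3942 = (2292/(-2292) + (7*sqrt(-50)/19)/(-527)) + 3942 = (2292*(-1/2292) + (7*(5*I*sqrt(2))/19)*(-1/527)) + 3942 = (-1 + (35*I*sqrt(2)/19)*(-1/527)) + 3942 = (-1 - 35*I*sqrt(2)/10013) + 3942 = 3941 - 35*I*sqrt(2)/10013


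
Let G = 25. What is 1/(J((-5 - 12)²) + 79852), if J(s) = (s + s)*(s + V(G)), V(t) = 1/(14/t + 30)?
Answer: 382/94320733 ≈ 4.0500e-6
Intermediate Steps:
V(t) = 1/(30 + 14/t)
J(s) = 2*s*(25/764 + s) (J(s) = (s + s)*(s + (½)*25/(7 + 15*25)) = (2*s)*(s + (½)*25/(7 + 375)) = (2*s)*(s + (½)*25/382) = (2*s)*(s + (½)*25*(1/382)) = (2*s)*(s + 25/764) = (2*s)*(25/764 + s) = 2*s*(25/764 + s))
1/(J((-5 - 12)²) + 79852) = 1/((-5 - 12)²*(25 + 764*(-5 - 12)²)/382 + 79852) = 1/((1/382)*(-17)²*(25 + 764*(-17)²) + 79852) = 1/((1/382)*289*(25 + 764*289) + 79852) = 1/((1/382)*289*(25 + 220796) + 79852) = 1/((1/382)*289*220821 + 79852) = 1/(63817269/382 + 79852) = 1/(94320733/382) = 382/94320733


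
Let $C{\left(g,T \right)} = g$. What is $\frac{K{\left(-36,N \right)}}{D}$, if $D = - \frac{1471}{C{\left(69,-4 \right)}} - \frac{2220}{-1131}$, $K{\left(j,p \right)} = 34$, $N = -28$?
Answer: $- \frac{884442}{503507} \approx -1.7566$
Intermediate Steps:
$D = - \frac{503507}{26013}$ ($D = - \frac{1471}{69} - \frac{2220}{-1131} = \left(-1471\right) \frac{1}{69} - - \frac{740}{377} = - \frac{1471}{69} + \frac{740}{377} = - \frac{503507}{26013} \approx -19.356$)
$\frac{K{\left(-36,N \right)}}{D} = \frac{34}{- \frac{503507}{26013}} = 34 \left(- \frac{26013}{503507}\right) = - \frac{884442}{503507}$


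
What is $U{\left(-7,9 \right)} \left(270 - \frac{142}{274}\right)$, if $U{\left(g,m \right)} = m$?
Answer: $\frac{332271}{137} \approx 2425.3$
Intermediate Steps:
$U{\left(-7,9 \right)} \left(270 - \frac{142}{274}\right) = 9 \left(270 - \frac{142}{274}\right) = 9 \left(270 - \frac{71}{137}\right) = 9 \cdot \frac{36919}{137} = \frac{332271}{137}$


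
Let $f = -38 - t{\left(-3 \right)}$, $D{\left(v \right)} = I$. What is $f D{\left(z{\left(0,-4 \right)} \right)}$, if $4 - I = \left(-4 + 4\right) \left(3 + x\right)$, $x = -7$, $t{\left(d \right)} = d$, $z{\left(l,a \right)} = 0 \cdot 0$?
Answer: $-140$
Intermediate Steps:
$z{\left(l,a \right)} = 0$
$I = 4$ ($I = 4 - \left(-4 + 4\right) \left(3 - 7\right) = 4 - 0 \left(-4\right) = 4 - 0 = 4 + 0 = 4$)
$D{\left(v \right)} = 4$
$f = -35$ ($f = -38 - -3 = -38 + 3 = -35$)
$f D{\left(z{\left(0,-4 \right)} \right)} = \left(-35\right) 4 = -140$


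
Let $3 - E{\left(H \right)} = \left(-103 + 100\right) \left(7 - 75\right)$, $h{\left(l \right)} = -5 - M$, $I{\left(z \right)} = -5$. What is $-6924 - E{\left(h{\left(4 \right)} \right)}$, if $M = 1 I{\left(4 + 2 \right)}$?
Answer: $-6723$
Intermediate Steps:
$M = -5$ ($M = 1 \left(-5\right) = -5$)
$h{\left(l \right)} = 0$ ($h{\left(l \right)} = -5 - -5 = -5 + 5 = 0$)
$E{\left(H \right)} = -201$ ($E{\left(H \right)} = 3 - \left(-103 + 100\right) \left(7 - 75\right) = 3 - \left(-3\right) \left(-68\right) = 3 - 204 = -201$)
$-6924 - E{\left(h{\left(4 \right)} \right)} = -6924 - -201 = -6924 + 201 = -6723$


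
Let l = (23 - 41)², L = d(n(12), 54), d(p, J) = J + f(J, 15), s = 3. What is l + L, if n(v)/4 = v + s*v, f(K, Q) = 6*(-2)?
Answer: 366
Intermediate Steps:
f(K, Q) = -12
n(v) = 16*v (n(v) = 4*(v + 3*v) = 4*(4*v) = 16*v)
d(p, J) = -12 + J (d(p, J) = J - 12 = -12 + J)
L = 42 (L = -12 + 54 = 42)
l = 324 (l = (-18)² = 324)
l + L = 324 + 42 = 366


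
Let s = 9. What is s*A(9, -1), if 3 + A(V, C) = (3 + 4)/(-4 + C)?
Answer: -198/5 ≈ -39.600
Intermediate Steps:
A(V, C) = -3 + 7/(-4 + C) (A(V, C) = -3 + (3 + 4)/(-4 + C) = -3 + 7/(-4 + C))
s*A(9, -1) = 9*((19 - 3*(-1))/(-4 - 1)) = 9*((19 + 3)/(-5)) = 9*(-⅕*22) = 9*(-22/5) = -198/5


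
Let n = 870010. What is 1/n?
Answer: 1/870010 ≈ 1.1494e-6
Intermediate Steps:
1/n = 1/870010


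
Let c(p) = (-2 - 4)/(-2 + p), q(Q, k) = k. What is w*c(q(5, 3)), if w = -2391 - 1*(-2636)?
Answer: -1470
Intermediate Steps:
c(p) = -6/(-2 + p)
w = 245 (w = -2391 + 2636 = 245)
w*c(q(5, 3)) = 245*(-6/(-2 + 3)) = 245*(-6/1) = 245*(-6*1) = 245*(-6) = -1470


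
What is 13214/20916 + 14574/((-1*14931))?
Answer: -94825/275394 ≈ -0.34433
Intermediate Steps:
13214/20916 + 14574/((-1*14931)) = 13214*(1/20916) + 14574/(-14931) = 6607/10458 + 14574*(-1/14931) = 6607/10458 - 694/711 = -94825/275394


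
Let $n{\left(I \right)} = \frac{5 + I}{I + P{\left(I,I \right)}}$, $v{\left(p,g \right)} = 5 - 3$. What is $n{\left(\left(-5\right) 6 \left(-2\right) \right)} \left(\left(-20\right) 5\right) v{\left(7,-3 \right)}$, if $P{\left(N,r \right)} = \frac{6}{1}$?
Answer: $- \frac{6500}{33} \approx -196.97$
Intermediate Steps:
$P{\left(N,r \right)} = 6$ ($P{\left(N,r \right)} = 6 \cdot 1 = 6$)
$v{\left(p,g \right)} = 2$
$n{\left(I \right)} = \frac{5 + I}{6 + I}$ ($n{\left(I \right)} = \frac{5 + I}{I + 6} = \frac{5 + I}{6 + I}$)
$n{\left(\left(-5\right) 6 \left(-2\right) \right)} \left(\left(-20\right) 5\right) v{\left(7,-3 \right)} = \frac{5 + \left(-5\right) 6 \left(-2\right)}{6 + \left(-5\right) 6 \left(-2\right)} \left(\left(-20\right) 5\right) 2 = \frac{5 - -60}{6 - -60} \left(-100\right) 2 = \frac{5 + 60}{6 + 60} \left(-100\right) 2 = \frac{1}{66} \cdot 65 \left(-100\right) 2 = \frac{65}{66} \left(-100\right) 2 = \left(- \frac{3250}{33}\right) 2 = - \frac{6500}{33}$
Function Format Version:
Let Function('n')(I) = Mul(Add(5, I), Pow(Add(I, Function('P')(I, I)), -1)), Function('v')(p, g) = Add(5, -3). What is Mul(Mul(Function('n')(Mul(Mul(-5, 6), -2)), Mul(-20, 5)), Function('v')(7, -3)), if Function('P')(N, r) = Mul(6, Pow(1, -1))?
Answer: Rational(-6500, 33) ≈ -196.97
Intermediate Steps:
Function('P')(N, r) = 6 (Function('P')(N, r) = Mul(6, 1) = 6)
Function('v')(p, g) = 2
Function('n')(I) = Mul(Pow(Add(6, I), -1), Add(5, I)) (Function('n')(I) = Mul(Add(5, I), Pow(Add(I, 6), -1)) = Mul(Add(5, I), Pow(Add(6, I), -1)) = Mul(Pow(Add(6, I), -1), Add(5, I)))
Mul(Mul(Function('n')(Mul(Mul(-5, 6), -2)), Mul(-20, 5)), Function('v')(7, -3)) = Mul(Mul(Mul(Pow(Add(6, Mul(Mul(-5, 6), -2)), -1), Add(5, Mul(Mul(-5, 6), -2))), Mul(-20, 5)), 2) = Mul(Mul(Mul(Pow(Add(6, Mul(-30, -2)), -1), Add(5, Mul(-30, -2))), -100), 2) = Mul(Mul(Mul(Pow(Add(6, 60), -1), Add(5, 60)), -100), 2) = Mul(Mul(Mul(Pow(66, -1), 65), -100), 2) = Mul(Mul(Mul(Rational(1, 66), 65), -100), 2) = Mul(Mul(Rational(65, 66), -100), 2) = Mul(Rational(-3250, 33), 2) = Rational(-6500, 33)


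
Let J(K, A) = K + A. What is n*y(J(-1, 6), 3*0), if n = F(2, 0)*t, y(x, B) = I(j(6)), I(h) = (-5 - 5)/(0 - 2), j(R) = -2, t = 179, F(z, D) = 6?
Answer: 5370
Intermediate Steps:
I(h) = 5 (I(h) = -10/(-2) = -10*(-½) = 5)
J(K, A) = A + K
y(x, B) = 5
n = 1074 (n = 6*179 = 1074)
n*y(J(-1, 6), 3*0) = 1074*5 = 5370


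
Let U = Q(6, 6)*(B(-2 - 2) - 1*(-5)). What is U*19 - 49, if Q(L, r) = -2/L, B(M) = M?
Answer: -166/3 ≈ -55.333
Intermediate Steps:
U = -⅓ (U = (-2/6)*((-2 - 2) - 1*(-5)) = (-2*⅙)*(-4 + 5) = -⅓*1 = -⅓ ≈ -0.33333)
U*19 - 49 = -⅓*19 - 49 = -19/3 - 49 = -166/3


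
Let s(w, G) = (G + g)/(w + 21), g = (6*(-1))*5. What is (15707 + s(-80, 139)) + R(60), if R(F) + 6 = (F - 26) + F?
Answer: 931796/59 ≈ 15793.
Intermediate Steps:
R(F) = -32 + 2*F (R(F) = -6 + ((F - 26) + F) = -6 + ((-26 + F) + F) = -6 + (-26 + 2*F) = -32 + 2*F)
g = -30 (g = -6*5 = -30)
s(w, G) = (-30 + G)/(21 + w) (s(w, G) = (G - 30)/(w + 21) = (-30 + G)/(21 + w))
(15707 + s(-80, 139)) + R(60) = (15707 + (-30 + 139)/(21 - 80)) + (-32 + 2*60) = (15707 + 109/(-59)) + (-32 + 120) = (15707 - 1/59*109) + 88 = (15707 - 109/59) + 88 = 926604/59 + 88 = 931796/59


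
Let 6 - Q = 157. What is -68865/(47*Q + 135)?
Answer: 68865/6962 ≈ 9.8916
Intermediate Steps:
Q = -151 (Q = 6 - 1*157 = 6 - 157 = -151)
-68865/(47*Q + 135) = -68865/(47*(-151) + 135) = -68865/(-7097 + 135) = -68865/(-6962) = -68865*(-1/6962) = 68865/6962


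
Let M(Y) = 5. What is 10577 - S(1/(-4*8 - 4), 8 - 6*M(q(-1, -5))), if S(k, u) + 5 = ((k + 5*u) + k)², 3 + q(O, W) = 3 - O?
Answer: -495793/324 ≈ -1530.2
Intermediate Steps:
q(O, W) = -O (q(O, W) = -3 + (3 - O) = -O)
S(k, u) = -5 + (2*k + 5*u)² (S(k, u) = -5 + ((k + 5*u) + k)² = -5 + (2*k + 5*u)²)
10577 - S(1/(-4*8 - 4), 8 - 6*M(q(-1, -5))) = 10577 - (-5 + (2/(-4*8 - 4) + 5*(8 - 6*5))²) = 10577 - (-5 + (2/(-32 - 4) + 5*(8 - 30))²) = 10577 - (-5 + (2/(-36) + 5*(-22))²) = 10577 - (-5 + (2*(-1/36) - 110)²) = 10577 - (-5 + (-1/18 - 110)²) = 10577 - (-5 + (-1981/18)²) = 10577 - (-5 + 3924361/324) = 10577 - 1*3922741/324 = 10577 - 3922741/324 = -495793/324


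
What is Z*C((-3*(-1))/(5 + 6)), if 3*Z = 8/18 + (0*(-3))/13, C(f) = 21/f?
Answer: 308/27 ≈ 11.407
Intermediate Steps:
Z = 4/27 (Z = (8/18 + (0*(-3))/13)/3 = (8*(1/18) + 0*(1/13))/3 = (4/9 + 0)/3 = (⅓)*(4/9) = 4/27 ≈ 0.14815)
Z*C((-3*(-1))/(5 + 6)) = 4*(21/(((-3*(-1))/(5 + 6))))/27 = 4*(21/((3/11)))/27 = 4*(21/((3*(1/11))))/27 = 4*(21/(3/11))/27 = 4*(21*(11/3))/27 = (4/27)*77 = 308/27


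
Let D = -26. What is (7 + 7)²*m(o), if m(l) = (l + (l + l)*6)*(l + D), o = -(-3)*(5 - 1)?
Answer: -428064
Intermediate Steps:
o = 12 (o = -(-3)*4 = -1*(-12) = 12)
m(l) = 13*l*(-26 + l) (m(l) = (l + (l + l)*6)*(l - 26) = (l + (2*l)*6)*(-26 + l) = (l + 12*l)*(-26 + l) = (13*l)*(-26 + l) = 13*l*(-26 + l))
(7 + 7)²*m(o) = (7 + 7)²*(13*12*(-26 + 12)) = 14²*(13*12*(-14)) = 196*(-2184) = -428064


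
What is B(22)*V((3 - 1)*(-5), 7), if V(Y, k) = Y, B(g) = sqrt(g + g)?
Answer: -20*sqrt(11) ≈ -66.333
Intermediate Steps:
B(g) = sqrt(2)*sqrt(g) (B(g) = sqrt(2*g) = sqrt(2)*sqrt(g))
B(22)*V((3 - 1)*(-5), 7) = (sqrt(2)*sqrt(22))*((3 - 1)*(-5)) = (2*sqrt(11))*(2*(-5)) = (2*sqrt(11))*(-10) = -20*sqrt(11)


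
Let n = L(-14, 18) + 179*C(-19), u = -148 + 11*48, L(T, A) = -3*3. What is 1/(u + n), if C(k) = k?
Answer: -1/3030 ≈ -0.00033003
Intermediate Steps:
L(T, A) = -9
u = 380 (u = -148 + 528 = 380)
n = -3410 (n = -9 + 179*(-19) = -9 - 3401 = -3410)
1/(u + n) = 1/(380 - 3410) = 1/(-3030) = -1/3030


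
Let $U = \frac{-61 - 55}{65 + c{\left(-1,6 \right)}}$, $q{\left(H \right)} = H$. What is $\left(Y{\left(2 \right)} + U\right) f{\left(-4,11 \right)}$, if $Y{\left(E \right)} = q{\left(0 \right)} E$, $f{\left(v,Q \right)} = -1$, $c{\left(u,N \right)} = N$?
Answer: $\frac{116}{71} \approx 1.6338$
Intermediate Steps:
$Y{\left(E \right)} = 0$ ($Y{\left(E \right)} = 0 E = 0$)
$U = - \frac{116}{71}$ ($U = \frac{-61 - 55}{65 + 6} = - \frac{116}{71} \approx -1.6338$)
$\left(Y{\left(2 \right)} + U\right) f{\left(-4,11 \right)} = \left(0 - \frac{116}{71}\right) \left(-1\right) = \left(- \frac{116}{71}\right) \left(-1\right) = \frac{116}{71}$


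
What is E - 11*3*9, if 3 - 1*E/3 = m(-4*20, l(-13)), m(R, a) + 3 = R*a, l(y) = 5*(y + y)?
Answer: -31479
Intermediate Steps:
l(y) = 10*y (l(y) = 5*(2*y) = 10*y)
m(R, a) = -3 + R*a
E = -31182 (E = 9 - 3*(-3 + (-4*20)*(10*(-13))) = 9 - 3*(-3 - 80*(-130)) = 9 - 3*(-3 + 10400) = 9 - 3*10397 = 9 - 31191 = -31182)
E - 11*3*9 = -31182 - 11*3*9 = -31182 - 33*9 = -31182 - 297 = -31479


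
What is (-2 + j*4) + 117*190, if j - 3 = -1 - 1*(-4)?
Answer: 22252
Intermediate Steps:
j = 6 (j = 3 + (-1 - 1*(-4)) = 3 + (-1 + 4) = 3 + 3 = 6)
(-2 + j*4) + 117*190 = (-2 + 6*4) + 117*190 = (-2 + 24) + 22230 = 22 + 22230 = 22252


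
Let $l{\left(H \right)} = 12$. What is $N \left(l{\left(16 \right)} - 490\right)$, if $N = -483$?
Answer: $230874$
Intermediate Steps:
$N \left(l{\left(16 \right)} - 490\right) = - 483 \left(12 - 490\right) = \left(-483\right) \left(-478\right) = 230874$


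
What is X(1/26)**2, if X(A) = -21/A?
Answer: 298116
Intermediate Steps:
X(1/26)**2 = (-21/(1/26))**2 = (-21/1/26)**2 = (-21*26)**2 = (-546)**2 = 298116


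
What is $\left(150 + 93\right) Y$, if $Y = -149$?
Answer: $-36207$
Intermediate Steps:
$\left(150 + 93\right) Y = \left(150 + 93\right) \left(-149\right) = 243 \left(-149\right) = -36207$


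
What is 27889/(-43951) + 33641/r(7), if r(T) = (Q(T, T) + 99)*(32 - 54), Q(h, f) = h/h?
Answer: -1539911391/96692200 ≈ -15.926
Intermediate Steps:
Q(h, f) = 1
r(T) = -2200 (r(T) = (1 + 99)*(32 - 54) = 100*(-22) = -2200)
27889/(-43951) + 33641/r(7) = 27889/(-43951) + 33641/(-2200) = 27889*(-1/43951) + 33641*(-1/2200) = -27889/43951 - 33641/2200 = -1539911391/96692200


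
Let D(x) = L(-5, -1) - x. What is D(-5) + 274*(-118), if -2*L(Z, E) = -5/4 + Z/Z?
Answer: -258615/8 ≈ -32327.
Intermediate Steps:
L(Z, E) = ⅛ (L(Z, E) = -(-5/4 + Z/Z)/2 = -(-5*¼ + 1)/2 = -(-5/4 + 1)/2 = -½*(-¼) = ⅛)
D(x) = ⅛ - x
D(-5) + 274*(-118) = (⅛ - 1*(-5)) + 274*(-118) = (⅛ + 5) - 32332 = 41/8 - 32332 = -258615/8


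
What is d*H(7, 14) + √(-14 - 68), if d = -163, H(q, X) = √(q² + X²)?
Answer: -1141*√5 + I*√82 ≈ -2551.4 + 9.0554*I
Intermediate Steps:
H(q, X) = √(X² + q²)
d*H(7, 14) + √(-14 - 68) = -163*√(14² + 7²) + √(-14 - 68) = -163*√(196 + 49) + √(-82) = -1141*√5 + I*√82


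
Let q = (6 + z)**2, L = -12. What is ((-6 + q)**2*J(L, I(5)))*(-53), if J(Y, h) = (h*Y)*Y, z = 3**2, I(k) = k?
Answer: -1830191760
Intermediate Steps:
z = 9
J(Y, h) = h*Y**2 (J(Y, h) = (Y*h)*Y = h*Y**2)
q = 225 (q = (6 + 9)**2 = 15**2 = 225)
((-6 + q)**2*J(L, I(5)))*(-53) = ((-6 + 225)**2*(5*(-12)**2))*(-53) = (219**2*(5*144))*(-53) = (47961*720)*(-53) = 34531920*(-53) = -1830191760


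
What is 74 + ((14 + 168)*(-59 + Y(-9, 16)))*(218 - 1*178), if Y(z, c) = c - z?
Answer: -247446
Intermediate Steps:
74 + ((14 + 168)*(-59 + Y(-9, 16)))*(218 - 1*178) = 74 + ((14 + 168)*(-59 + (16 - 1*(-9))))*(218 - 1*178) = 74 + (182*(-59 + (16 + 9)))*(218 - 178) = 74 + (182*(-59 + 25))*40 = 74 + (182*(-34))*40 = 74 - 6188*40 = 74 - 247520 = -247446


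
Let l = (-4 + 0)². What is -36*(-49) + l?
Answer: 1780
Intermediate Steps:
l = 16 (l = (-4)² = 16)
-36*(-49) + l = -36*(-49) + 16 = 1764 + 16 = 1780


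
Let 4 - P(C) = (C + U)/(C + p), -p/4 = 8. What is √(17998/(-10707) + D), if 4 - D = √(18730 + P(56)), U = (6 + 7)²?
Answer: √(1063419240 - 114639849*√299594)/21414 ≈ 11.598*I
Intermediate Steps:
p = -32 (p = -4*8 = -32)
U = 169 (U = 13² = 169)
P(C) = 4 - (169 + C)/(-32 + C) (P(C) = 4 - (C + 169)/(C - 32) = 4 - (169 + C)/(-32 + C))
D = 4 - √299594/4 (D = 4 - √(18730 + 3*(-99 + 56)/(-32 + 56)) = 4 - √(18730 + 3*(-43)/24) = 4 - √(18730 + 3*(1/24)*(-43)) = 4 - √(18730 - 43/8) = 4 - √(149797/8) = 4 - √299594/4 ≈ -132.84)
√(17998/(-10707) + D) = √(17998/(-10707) + (4 - √299594/4)) = √(17998*(-1/10707) + (4 - √299594/4)) = √(-17998/10707 + (4 - √299594/4)) = √(24830/10707 - √299594/4)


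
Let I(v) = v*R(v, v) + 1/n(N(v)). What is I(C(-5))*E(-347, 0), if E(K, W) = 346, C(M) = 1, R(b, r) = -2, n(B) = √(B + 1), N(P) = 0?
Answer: -346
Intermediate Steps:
n(B) = √(1 + B)
I(v) = 1 - 2*v (I(v) = v*(-2) + 1/(√(1 + 0)) = -2*v + 1/(√1) = -2*v + 1/1 = -2*v + 1 = 1 - 2*v)
I(C(-5))*E(-347, 0) = (1 - 2*1)*346 = (1 - 2)*346 = -1*346 = -346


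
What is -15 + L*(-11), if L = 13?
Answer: -158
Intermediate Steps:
-15 + L*(-11) = -15 + 13*(-11) = -15 - 143 = -158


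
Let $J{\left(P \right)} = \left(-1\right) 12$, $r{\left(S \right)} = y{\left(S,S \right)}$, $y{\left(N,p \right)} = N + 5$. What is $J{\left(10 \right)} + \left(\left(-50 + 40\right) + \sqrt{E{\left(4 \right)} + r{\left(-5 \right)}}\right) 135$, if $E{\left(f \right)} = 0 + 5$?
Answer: $-1362 + 135 \sqrt{5} \approx -1060.1$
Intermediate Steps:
$E{\left(f \right)} = 5$
$y{\left(N,p \right)} = 5 + N$
$r{\left(S \right)} = 5 + S$
$J{\left(P \right)} = -12$
$J{\left(10 \right)} + \left(\left(-50 + 40\right) + \sqrt{E{\left(4 \right)} + r{\left(-5 \right)}}\right) 135 = -12 + \left(\left(-50 + 40\right) + \sqrt{5 + \left(5 - 5\right)}\right) 135 = -12 + \left(-10 + \sqrt{5 + 0}\right) 135 = -12 + \left(-10 + \sqrt{5}\right) 135 = -12 - \left(1350 - 135 \sqrt{5}\right) = -1362 + 135 \sqrt{5}$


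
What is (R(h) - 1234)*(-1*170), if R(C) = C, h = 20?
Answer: 206380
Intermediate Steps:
(R(h) - 1234)*(-1*170) = (20 - 1234)*(-1*170) = -1214*(-170) = 206380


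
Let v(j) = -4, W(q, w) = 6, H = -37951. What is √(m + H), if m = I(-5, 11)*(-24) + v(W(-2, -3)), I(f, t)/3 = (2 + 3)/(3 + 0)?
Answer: 5*I*√1523 ≈ 195.13*I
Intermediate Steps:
I(f, t) = 5 (I(f, t) = 3*((2 + 3)/(3 + 0)) = 3*(5/3) = 5)
m = -124 (m = 5*(-24) - 4 = -120 - 4 = -124)
√(m + H) = √(-124 - 37951) = √(-38075) = 5*I*√1523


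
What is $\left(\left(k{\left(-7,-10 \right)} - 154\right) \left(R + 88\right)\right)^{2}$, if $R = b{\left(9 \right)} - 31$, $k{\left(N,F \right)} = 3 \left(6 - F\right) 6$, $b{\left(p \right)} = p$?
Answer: $78216336$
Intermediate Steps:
$k{\left(N,F \right)} = 108 - 18 F$ ($k{\left(N,F \right)} = \left(18 - 3 F\right) 6 = 108 - 18 F$)
$R = -22$ ($R = 9 - 31 = -22$)
$\left(\left(k{\left(-7,-10 \right)} - 154\right) \left(R + 88\right)\right)^{2} = \left(\left(\left(108 - -180\right) - 154\right) \left(-22 + 88\right)\right)^{2} = \left(\left(\left(108 + 180\right) - 154\right) 66\right)^{2} = \left(\left(288 - 154\right) 66\right)^{2} = \left(134 \cdot 66\right)^{2} = 8844^{2} = 78216336$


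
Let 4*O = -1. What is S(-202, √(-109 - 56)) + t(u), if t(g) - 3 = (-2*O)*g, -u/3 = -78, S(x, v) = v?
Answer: 120 + I*√165 ≈ 120.0 + 12.845*I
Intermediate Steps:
O = -¼ (O = (¼)*(-1) = -¼ ≈ -0.25000)
u = 234 (u = -3*(-78) = 234)
t(g) = 3 + g/2 (t(g) = 3 + (-2*(-¼))*g = 3 + g/2)
S(-202, √(-109 - 56)) + t(u) = √(-109 - 56) + (3 + (½)*234) = √(-165) + (3 + 117) = I*√165 + 120 = 120 + I*√165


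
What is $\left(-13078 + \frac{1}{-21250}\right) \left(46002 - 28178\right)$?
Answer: $- \frac{2476711648912}{10625} \approx -2.331 \cdot 10^{8}$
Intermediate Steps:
$\left(-13078 + \frac{1}{-21250}\right) \left(46002 - 28178\right) = \left(-13078 - \frac{1}{21250}\right) 17824 = \left(- \frac{277907501}{21250}\right) 17824 = - \frac{2476711648912}{10625}$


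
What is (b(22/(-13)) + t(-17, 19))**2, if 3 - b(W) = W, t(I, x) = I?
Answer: 25600/169 ≈ 151.48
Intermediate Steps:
b(W) = 3 - W
(b(22/(-13)) + t(-17, 19))**2 = ((3 - 22/(-13)) - 17)**2 = ((3 - 22*(-1)/13) - 17)**2 = ((3 - 1*(-22/13)) - 17)**2 = ((3 + 22/13) - 17)**2 = (61/13 - 17)**2 = (-160/13)**2 = 25600/169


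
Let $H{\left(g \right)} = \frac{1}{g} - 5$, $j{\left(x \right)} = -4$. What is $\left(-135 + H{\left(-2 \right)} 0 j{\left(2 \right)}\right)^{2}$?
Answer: $18225$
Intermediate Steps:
$H{\left(g \right)} = -5 + \frac{1}{g}$ ($H{\left(g \right)} = \frac{1}{g} - 5 = -5 + \frac{1}{g}$)
$\left(-135 + H{\left(-2 \right)} 0 j{\left(2 \right)}\right)^{2} = \left(-135 + \left(-5 + \frac{1}{-2}\right) 0 \left(-4\right)\right)^{2} = \left(-135 + \left(-5 - \frac{1}{2}\right) 0 \left(-4\right)\right)^{2} = \left(-135 + \left(- \frac{11}{2}\right) 0 \left(-4\right)\right)^{2} = \left(-135 + 0 \left(-4\right)\right)^{2} = \left(-135 + 0\right)^{2} = \left(-135\right)^{2} = 18225$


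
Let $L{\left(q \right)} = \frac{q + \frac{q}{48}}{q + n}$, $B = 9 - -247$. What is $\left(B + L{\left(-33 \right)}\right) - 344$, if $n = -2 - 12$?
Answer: $- \frac{65637}{752} \approx -87.283$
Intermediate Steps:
$B = 256$ ($B = 9 + 247 = 256$)
$n = -14$ ($n = -2 - 12 = -14$)
$L{\left(q \right)} = \frac{49 q}{48 \left(-14 + q\right)}$ ($L{\left(q \right)} = \frac{q + \frac{q}{48}}{q - 14} = \frac{q + q \frac{1}{48}}{-14 + q} = \frac{q + \frac{q}{48}}{-14 + q} = \frac{\frac{49}{48} q}{-14 + q} = \frac{49 q}{48 \left(-14 + q\right)}$)
$\left(B + L{\left(-33 \right)}\right) - 344 = \left(256 + \frac{49}{48} \left(-33\right) \frac{1}{-14 - 33}\right) - 344 = \left(256 + \frac{49}{48} \left(-33\right) \frac{1}{-47}\right) - 344 = \left(256 + \frac{49}{48} \left(-33\right) \left(- \frac{1}{47}\right)\right) - 344 = \left(256 + \frac{539}{752}\right) - 344 = \frac{193051}{752} - 344 = - \frac{65637}{752}$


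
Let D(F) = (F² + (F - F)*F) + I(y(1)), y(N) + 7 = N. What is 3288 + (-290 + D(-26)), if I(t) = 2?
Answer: 3676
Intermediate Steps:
y(N) = -7 + N
D(F) = 2 + F² (D(F) = (F² + (F - F)*F) + 2 = (F² + 0*F) + 2 = (F² + 0) + 2 = F² + 2 = 2 + F²)
3288 + (-290 + D(-26)) = 3288 + (-290 + (2 + (-26)²)) = 3288 + (-290 + (2 + 676)) = 3288 + (-290 + 678) = 3288 + 388 = 3676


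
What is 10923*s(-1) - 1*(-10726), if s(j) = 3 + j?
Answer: 32572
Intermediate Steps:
10923*s(-1) - 1*(-10726) = 10923*(3 - 1) - 1*(-10726) = 10923*2 + 10726 = 21846 + 10726 = 32572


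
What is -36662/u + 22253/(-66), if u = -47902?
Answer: -48342887/143706 ≈ -336.40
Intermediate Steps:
-36662/u + 22253/(-66) = -36662/(-47902) + 22253/(-66) = -36662*(-1/47902) + 22253*(-1/66) = 18331/23951 - 2023/6 = -48342887/143706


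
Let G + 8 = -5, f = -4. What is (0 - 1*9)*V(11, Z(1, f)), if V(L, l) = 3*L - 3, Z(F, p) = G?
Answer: -270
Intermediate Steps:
G = -13 (G = -8 - 5 = -13)
Z(F, p) = -13
V(L, l) = -3 + 3*L
(0 - 1*9)*V(11, Z(1, f)) = (0 - 1*9)*(-3 + 3*11) = (0 - 9)*(-3 + 33) = -9*30 = -270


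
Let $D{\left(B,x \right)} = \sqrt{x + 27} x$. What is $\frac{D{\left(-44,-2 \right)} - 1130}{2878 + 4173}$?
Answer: $- \frac{1140}{7051} \approx -0.16168$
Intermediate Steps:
$D{\left(B,x \right)} = x \sqrt{27 + x}$ ($D{\left(B,x \right)} = \sqrt{27 + x} x = x \sqrt{27 + x}$)
$\frac{D{\left(-44,-2 \right)} - 1130}{2878 + 4173} = \frac{- 2 \sqrt{27 - 2} - 1130}{2878 + 4173} = \frac{- 2 \sqrt{25} - 1130}{7051} = \left(\left(-2\right) 5 - 1130\right) \frac{1}{7051} = \left(-10 - 1130\right) \frac{1}{7051} = \left(-1140\right) \frac{1}{7051} = - \frac{1140}{7051}$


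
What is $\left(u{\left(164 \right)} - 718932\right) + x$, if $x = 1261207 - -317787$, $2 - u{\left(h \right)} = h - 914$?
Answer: $860814$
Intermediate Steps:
$u{\left(h \right)} = 916 - h$ ($u{\left(h \right)} = 2 - \left(h - 914\right) = 2 - \left(-914 + h\right) = 916 - h$)
$x = 1578994$ ($x = 1261207 + 317787 = 1578994$)
$\left(u{\left(164 \right)} - 718932\right) + x = \left(\left(916 - 164\right) - 718932\right) + 1578994 = \left(752 - 718932\right) + 1578994 = -718180 + 1578994 = 860814$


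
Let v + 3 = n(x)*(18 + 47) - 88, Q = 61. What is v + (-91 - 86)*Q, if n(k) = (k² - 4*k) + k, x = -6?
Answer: -7378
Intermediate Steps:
n(k) = k² - 3*k
v = 3419 (v = -3 + ((-6*(-3 - 6))*(18 + 47) - 88) = -3 + (-6*(-9)*65 - 88) = -3 + (54*65 - 88) = -3 + (3510 - 88) = -3 + 3422 = 3419)
v + (-91 - 86)*Q = 3419 + (-91 - 86)*61 = 3419 - 177*61 = 3419 - 10797 = -7378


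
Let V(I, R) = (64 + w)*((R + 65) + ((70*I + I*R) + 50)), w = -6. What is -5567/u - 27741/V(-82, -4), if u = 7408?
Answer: -251018893/379608144 ≈ -0.66126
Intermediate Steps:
V(I, R) = 6670 + 58*R + 4060*I + 58*I*R (V(I, R) = (64 - 6)*((R + 65) + ((70*I + I*R) + 50)) = 58*((65 + R) + (50 + 70*I + I*R)) = 58*(115 + R + 70*I + I*R) = 6670 + 58*R + 4060*I + 58*I*R)
-5567/u - 27741/V(-82, -4) = -5567/7408 - 27741/(6670 + 58*(-4) + 4060*(-82) + 58*(-82)*(-4)) = -5567*1/7408 - 27741/(6670 - 232 - 332920 + 19024) = -5567/7408 - 27741/(-307458) = -5567/7408 - 27741*(-1/307458) = -5567/7408 + 9247/102486 = -251018893/379608144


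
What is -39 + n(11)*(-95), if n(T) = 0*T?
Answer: -39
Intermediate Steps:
n(T) = 0
-39 + n(11)*(-95) = -39 + 0*(-95) = -39 + 0 = -39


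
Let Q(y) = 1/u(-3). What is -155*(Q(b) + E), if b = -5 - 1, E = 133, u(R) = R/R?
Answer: -20770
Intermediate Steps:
u(R) = 1
b = -6
Q(y) = 1 (Q(y) = 1/1 = 1)
-155*(Q(b) + E) = -155*(1 + 133) = -155*134 = -20770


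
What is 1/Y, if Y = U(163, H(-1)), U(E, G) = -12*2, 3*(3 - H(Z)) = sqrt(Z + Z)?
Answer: -1/24 ≈ -0.041667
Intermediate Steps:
H(Z) = 3 - sqrt(2)*sqrt(Z)/3 (H(Z) = 3 - sqrt(Z + Z)/3 = 3 - sqrt(2)*sqrt(Z)/3)
U(E, G) = -24
Y = -24
1/Y = 1/(-24) = -1/24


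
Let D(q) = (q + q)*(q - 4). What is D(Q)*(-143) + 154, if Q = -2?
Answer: -3278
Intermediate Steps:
D(q) = 2*q*(-4 + q) (D(q) = (2*q)*(-4 + q) = 2*q*(-4 + q))
D(Q)*(-143) + 154 = (2*(-2)*(-4 - 2))*(-143) + 154 = (2*(-2)*(-6))*(-143) + 154 = 24*(-143) + 154 = -3432 + 154 = -3278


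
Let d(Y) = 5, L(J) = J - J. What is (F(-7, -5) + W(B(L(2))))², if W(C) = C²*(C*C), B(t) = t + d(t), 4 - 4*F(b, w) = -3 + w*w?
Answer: 1540081/4 ≈ 3.8502e+5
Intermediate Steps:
L(J) = 0
F(b, w) = 7/4 - w²/4 (F(b, w) = 1 - (-3 + w*w)/4 = 1 - (-3 + w²)/4 = 1 + (¾ - w²/4) = 7/4 - w²/4)
B(t) = 5 + t (B(t) = t + 5 = 5 + t)
W(C) = C⁴ (W(C) = C²*C² = C⁴)
(F(-7, -5) + W(B(L(2))))² = ((7/4 - ¼*(-5)²) + (5 + 0)⁴)² = ((7/4 - ¼*25) + 5⁴)² = ((7/4 - 25/4) + 625)² = (-9/2 + 625)² = (1241/2)² = 1540081/4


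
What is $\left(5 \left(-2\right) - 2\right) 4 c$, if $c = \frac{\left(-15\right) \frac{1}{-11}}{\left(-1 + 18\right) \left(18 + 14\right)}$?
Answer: $- \frac{45}{374} \approx -0.12032$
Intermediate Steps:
$c = \frac{15}{5984}$ ($c = \frac{\left(-15\right) \left(- \frac{1}{11}\right)}{17 \cdot 32} = \frac{15}{11 \cdot 544} = \frac{15}{11} \cdot \frac{1}{544} = \frac{15}{5984} \approx 0.0025067$)
$\left(5 \left(-2\right) - 2\right) 4 c = \left(5 \left(-2\right) - 2\right) 4 \cdot \frac{15}{5984} = \left(-10 - 2\right) 4 \cdot \frac{15}{5984} = \left(-12\right) 4 \cdot \frac{15}{5984} = \left(-48\right) \frac{15}{5984} = - \frac{45}{374}$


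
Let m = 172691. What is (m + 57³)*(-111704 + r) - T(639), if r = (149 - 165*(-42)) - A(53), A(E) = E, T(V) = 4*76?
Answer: -37462581656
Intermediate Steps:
T(V) = 304
r = 7026 (r = (149 - 165*(-42)) - 1*53 = (149 + 6930) - 53 = 7079 - 53 = 7026)
(m + 57³)*(-111704 + r) - T(639) = (172691 + 57³)*(-111704 + 7026) - 1*304 = (172691 + 185193)*(-104678) - 304 = 357884*(-104678) - 304 = -37462581352 - 304 = -37462581656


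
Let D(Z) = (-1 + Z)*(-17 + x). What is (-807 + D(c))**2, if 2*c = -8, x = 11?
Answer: 603729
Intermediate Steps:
c = -4 (c = (1/2)*(-8) = -4)
D(Z) = 6 - 6*Z (D(Z) = (-1 + Z)*(-17 + 11) = (-1 + Z)*(-6) = 6 - 6*Z)
(-807 + D(c))**2 = (-807 + (6 - 6*(-4)))**2 = (-807 + (6 + 24))**2 = (-807 + 30)**2 = (-777)**2 = 603729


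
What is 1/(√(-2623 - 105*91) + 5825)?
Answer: 5825/33942803 - I*√12178/33942803 ≈ 0.00017161 - 3.2512e-6*I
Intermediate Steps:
1/(√(-2623 - 105*91) + 5825) = 1/(√(-2623 - 9555) + 5825) = 1/(√(-12178) + 5825) = 1/(I*√12178 + 5825) = 1/(5825 + I*√12178)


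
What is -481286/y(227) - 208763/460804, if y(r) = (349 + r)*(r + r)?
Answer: -34546359187/15062761152 ≈ -2.2935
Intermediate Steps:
y(r) = 2*r*(349 + r) (y(r) = (349 + r)*(2*r) = 2*r*(349 + r))
-481286/y(227) - 208763/460804 = -481286*1/(454*(349 + 227)) - 208763/460804 = -481286/(2*227*576) - 208763*1/460804 = -481286/261504 - 208763/460804 = -481286*1/261504 - 208763/460804 = -240643/130752 - 208763/460804 = -34546359187/15062761152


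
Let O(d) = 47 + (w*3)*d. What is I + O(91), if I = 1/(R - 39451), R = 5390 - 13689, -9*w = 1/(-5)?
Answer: 7601797/143250 ≈ 53.067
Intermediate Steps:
w = 1/45 (w = -⅑/(-5) = -⅑*(-⅕) = 1/45 ≈ 0.022222)
R = -8299
I = -1/47750 (I = 1/(-8299 - 39451) = 1/(-47750) = -1/47750 ≈ -2.0942e-5)
O(d) = 47 + d/15 (O(d) = 47 + ((1/45)*3)*d = 47 + d/15)
I + O(91) = -1/47750 + (47 + (1/15)*91) = -1/47750 + (47 + 91/15) = -1/47750 + 796/15 = 7601797/143250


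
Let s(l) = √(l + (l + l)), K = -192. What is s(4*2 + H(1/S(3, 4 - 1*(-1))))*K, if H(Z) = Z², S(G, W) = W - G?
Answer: -288*√11 ≈ -955.19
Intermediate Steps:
s(l) = √3*√l (s(l) = √(l + 2*l) = √(3*l) = √3*√l)
s(4*2 + H(1/S(3, 4 - 1*(-1))))*K = (√3*√(4*2 + (1/((4 - 1*(-1)) - 1*3))²))*(-192) = (√3*√(8 + (1/((4 + 1) - 3))²))*(-192) = (√3*√(8 + (1/(5 - 3))²))*(-192) = (√3*√(8 + (1/2)²))*(-192) = (√3*√(8 + (½)²))*(-192) = (√3*√(8 + ¼))*(-192) = (√3*√(33/4))*(-192) = (√3*(√33/2))*(-192) = (3*√11/2)*(-192) = -288*√11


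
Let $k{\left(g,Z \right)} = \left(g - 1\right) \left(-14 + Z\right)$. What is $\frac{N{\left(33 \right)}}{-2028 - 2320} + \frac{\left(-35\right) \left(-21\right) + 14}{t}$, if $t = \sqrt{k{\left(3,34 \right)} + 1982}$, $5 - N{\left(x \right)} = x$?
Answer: $\frac{7}{1087} + \frac{749 \sqrt{2022}}{2022} \approx 16.663$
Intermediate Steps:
$k{\left(g,Z \right)} = \left(-1 + g\right) \left(-14 + Z\right)$
$N{\left(x \right)} = 5 - x$
$t = \sqrt{2022}$ ($t = \sqrt{\left(14 - 34 - 42 + 34 \cdot 3\right) + 1982} = \sqrt{\left(14 - 34 - 42 + 102\right) + 1982} = \sqrt{40 + 1982} = \sqrt{2022} \approx 44.967$)
$\frac{N{\left(33 \right)}}{-2028 - 2320} + \frac{\left(-35\right) \left(-21\right) + 14}{t} = \frac{5 - 33}{-2028 - 2320} + \frac{\left(-35\right) \left(-21\right) + 14}{\sqrt{2022}} = \frac{5 - 33}{-2028 - 2320} + \left(735 + 14\right) \frac{\sqrt{2022}}{2022} = - \frac{28}{-4348} + 749 \frac{\sqrt{2022}}{2022} = \left(-28\right) \left(- \frac{1}{4348}\right) + \frac{749 \sqrt{2022}}{2022} = \frac{7}{1087} + \frac{749 \sqrt{2022}}{2022}$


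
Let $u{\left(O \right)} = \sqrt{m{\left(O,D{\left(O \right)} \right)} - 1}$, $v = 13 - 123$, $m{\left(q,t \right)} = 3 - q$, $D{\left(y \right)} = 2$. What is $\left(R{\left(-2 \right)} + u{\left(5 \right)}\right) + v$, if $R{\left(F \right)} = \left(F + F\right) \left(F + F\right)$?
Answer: $-94 + i \sqrt{3} \approx -94.0 + 1.732 i$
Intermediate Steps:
$R{\left(F \right)} = 4 F^{2}$ ($R{\left(F \right)} = 2 F 2 F = 4 F^{2}$)
$v = -110$
$u{\left(O \right)} = \sqrt{2 - O}$ ($u{\left(O \right)} = \sqrt{\left(3 - O\right) - 1} = \sqrt{2 - O}$)
$\left(R{\left(-2 \right)} + u{\left(5 \right)}\right) + v = \left(4 \left(-2\right)^{2} + \sqrt{2 - 5}\right) - 110 = \left(4 \cdot 4 + \sqrt{2 - 5}\right) - 110 = \left(16 + \sqrt{-3}\right) - 110 = \left(16 + i \sqrt{3}\right) - 110 = -94 + i \sqrt{3}$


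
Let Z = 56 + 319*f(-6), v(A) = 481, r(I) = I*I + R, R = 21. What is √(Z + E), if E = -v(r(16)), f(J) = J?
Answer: I*√2339 ≈ 48.363*I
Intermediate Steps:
r(I) = 21 + I² (r(I) = I*I + 21 = I² + 21 = 21 + I²)
E = -481 (E = -1*481 = -481)
Z = -1858 (Z = 56 + 319*(-6) = 56 - 1914 = -1858)
√(Z + E) = √(-1858 - 481) = √(-2339) = I*√2339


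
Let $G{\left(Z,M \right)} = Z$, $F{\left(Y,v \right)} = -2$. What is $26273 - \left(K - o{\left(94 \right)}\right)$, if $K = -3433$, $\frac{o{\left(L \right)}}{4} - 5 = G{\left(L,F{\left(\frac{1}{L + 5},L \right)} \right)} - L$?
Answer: $29726$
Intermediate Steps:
$o{\left(L \right)} = 20$ ($o{\left(L \right)} = 20 + 4 \left(L - L\right) = 20 + 4 \cdot 0 = 20 + 0 = 20$)
$26273 - \left(K - o{\left(94 \right)}\right) = 26273 + \left(20 - -3433\right) = 26273 + \left(20 + 3433\right) = 26273 + 3453 = 29726$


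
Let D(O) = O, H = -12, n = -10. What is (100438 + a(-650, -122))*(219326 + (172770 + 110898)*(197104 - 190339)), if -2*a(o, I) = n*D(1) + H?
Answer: 192785070372354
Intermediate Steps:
a(o, I) = 11 (a(o, I) = -(-10*1 - 12)/2 = -(-10 - 12)/2 = -1/2*(-22) = 11)
(100438 + a(-650, -122))*(219326 + (172770 + 110898)*(197104 - 190339)) = (100438 + 11)*(219326 + (172770 + 110898)*(197104 - 190339)) = 100449*(219326 + 283668*6765) = 100449*(219326 + 1919014020) = 100449*1919233346 = 192785070372354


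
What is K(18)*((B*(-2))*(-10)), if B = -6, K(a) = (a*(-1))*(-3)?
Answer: -6480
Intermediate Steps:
K(a) = 3*a (K(a) = -a*(-3) = 3*a)
K(18)*((B*(-2))*(-10)) = (3*18)*(-6*(-2)*(-10)) = 54*(12*(-10)) = 54*(-120) = -6480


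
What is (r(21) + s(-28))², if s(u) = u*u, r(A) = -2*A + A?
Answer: 582169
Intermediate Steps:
r(A) = -A
s(u) = u²
(r(21) + s(-28))² = (-1*21 + (-28)²)² = (-21 + 784)² = 763² = 582169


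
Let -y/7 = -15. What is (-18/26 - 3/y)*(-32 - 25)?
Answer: 18696/455 ≈ 41.090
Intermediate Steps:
y = 105 (y = -7*(-15) = 105)
(-18/26 - 3/y)*(-32 - 25) = (-18/26 - 3/105)*(-32 - 25) = (-18*1/26 - 3*1/105)*(-57) = (-9/13 - 1/35)*(-57) = -328/455*(-57) = 18696/455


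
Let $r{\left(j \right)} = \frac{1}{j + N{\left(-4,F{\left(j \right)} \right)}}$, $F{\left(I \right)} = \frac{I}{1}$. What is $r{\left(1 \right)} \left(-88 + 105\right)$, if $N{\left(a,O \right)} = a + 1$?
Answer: $- \frac{17}{2} \approx -8.5$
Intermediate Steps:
$F{\left(I \right)} = I$ ($F{\left(I \right)} = I 1 = I$)
$N{\left(a,O \right)} = 1 + a$
$r{\left(j \right)} = \frac{1}{-3 + j}$ ($r{\left(j \right)} = \frac{1}{j + \left(1 - 4\right)} = \frac{1}{j - 3} = \frac{1}{-3 + j}$)
$r{\left(1 \right)} \left(-88 + 105\right) = \frac{-88 + 105}{-3 + 1} = \frac{1}{-2} \cdot 17 = \left(- \frac{1}{2}\right) 17 = - \frac{17}{2}$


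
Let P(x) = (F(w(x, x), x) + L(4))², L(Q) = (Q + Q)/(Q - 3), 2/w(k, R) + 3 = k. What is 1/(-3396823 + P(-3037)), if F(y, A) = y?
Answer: -2310400/7847872017919 ≈ -2.9440e-7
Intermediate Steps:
w(k, R) = 2/(-3 + k)
L(Q) = 2*Q/(-3 + Q) (L(Q) = (2*Q)/(-3 + Q) = 2*Q/(-3 + Q))
P(x) = (8 + 2/(-3 + x))² (P(x) = (2/(-3 + x) + 2*4/(-3 + 4))² = (2/(-3 + x) + 2*4/1)² = (2/(-3 + x) + 2*4*1)² = (2/(-3 + x) + 8)² = (8 + 2/(-3 + x))²)
1/(-3396823 + P(-3037)) = 1/(-3396823 + 4*(-11 + 4*(-3037))²/(-3 - 3037)²) = 1/(-3396823 + 4*(-11 - 12148)²/(-3040)²) = 1/(-3396823 + 4*(-12159)²*(1/9241600)) = 1/(-3396823 + 4*147841281*(1/9241600)) = 1/(-3396823 + 147841281/2310400) = 1/(-7847872017919/2310400) = -2310400/7847872017919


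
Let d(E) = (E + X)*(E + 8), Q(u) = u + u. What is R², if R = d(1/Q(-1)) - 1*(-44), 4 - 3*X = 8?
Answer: 14641/16 ≈ 915.06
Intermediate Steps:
X = -4/3 (X = 4/3 - ⅓*8 = 4/3 - 8/3 = -4/3 ≈ -1.3333)
Q(u) = 2*u
d(E) = (8 + E)*(-4/3 + E) (d(E) = (E - 4/3)*(E + 8) = (-4/3 + E)*(8 + E) = (8 + E)*(-4/3 + E))
R = 121/4 (R = (-32/3 + (1/(2*(-1)))² + 20/(3*((2*(-1))))) - 1*(-44) = (-32/3 + (1/(-2))² + (20/3)/(-2)) + 44 = (-32/3 + (-½)² + (20/3)*(-½)) + 44 = (-32/3 + ¼ - 10/3) + 44 = -55/4 + 44 = 121/4 ≈ 30.250)
R² = (121/4)² = 14641/16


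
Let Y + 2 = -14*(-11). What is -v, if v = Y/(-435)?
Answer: 152/435 ≈ 0.34943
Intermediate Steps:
Y = 152 (Y = -2 - 14*(-11) = -2 + 154 = 152)
v = -152/435 (v = 152/(-435) = 152*(-1/435) = -152/435 ≈ -0.34943)
-v = -1*(-152/435) = 152/435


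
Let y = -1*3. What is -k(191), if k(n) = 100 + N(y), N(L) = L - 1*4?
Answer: -93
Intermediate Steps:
y = -3
N(L) = -4 + L (N(L) = L - 4 = -4 + L)
k(n) = 93 (k(n) = 100 + (-4 - 3) = 100 - 7 = 93)
-k(191) = -1*93 = -93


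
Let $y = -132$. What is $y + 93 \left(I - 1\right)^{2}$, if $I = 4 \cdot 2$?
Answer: $4425$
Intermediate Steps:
$I = 8$
$y + 93 \left(I - 1\right)^{2} = -132 + 93 \left(8 - 1\right)^{2} = -132 + 93 \cdot 7^{2} = -132 + 93 \cdot 49 = -132 + 4557 = 4425$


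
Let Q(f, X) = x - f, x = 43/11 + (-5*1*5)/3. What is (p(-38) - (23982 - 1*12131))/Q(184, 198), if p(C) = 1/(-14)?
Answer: 5475195/87052 ≈ 62.896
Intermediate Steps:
x = -146/33 (x = 43*(1/11) - 5*5*(⅓) = 43/11 - 25*⅓ = 43/11 - 25/3 = -146/33 ≈ -4.4242)
Q(f, X) = -146/33 - f
p(C) = -1/14
(p(-38) - (23982 - 1*12131))/Q(184, 198) = (-1/14 - (23982 - 1*12131))/(-146/33 - 1*184) = (-1/14 - (23982 - 12131))/(-146/33 - 184) = (-1/14 - 1*11851)/(-6218/33) = (-1/14 - 11851)*(-33/6218) = -165915/14*(-33/6218) = 5475195/87052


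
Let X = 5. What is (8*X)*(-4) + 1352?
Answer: 1192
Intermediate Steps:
(8*X)*(-4) + 1352 = (8*5)*(-4) + 1352 = 40*(-4) + 1352 = -160 + 1352 = 1192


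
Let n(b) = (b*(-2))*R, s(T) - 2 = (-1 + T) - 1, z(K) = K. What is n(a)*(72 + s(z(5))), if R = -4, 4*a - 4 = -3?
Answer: 154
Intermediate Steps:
a = 1/4 (a = 1 + (1/4)*(-3) = 1 - 3/4 = 1/4 ≈ 0.25000)
s(T) = T (s(T) = 2 + ((-1 + T) - 1) = 2 + (-2 + T) = T)
n(b) = 8*b (n(b) = (b*(-2))*(-4) = -2*b*(-4) = 8*b)
n(a)*(72 + s(z(5))) = (8*(1/4))*(72 + 5) = 2*77 = 154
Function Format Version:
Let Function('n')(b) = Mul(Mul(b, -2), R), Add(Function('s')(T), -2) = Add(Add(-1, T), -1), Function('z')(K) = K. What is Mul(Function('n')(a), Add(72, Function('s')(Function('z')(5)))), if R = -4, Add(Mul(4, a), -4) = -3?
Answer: 154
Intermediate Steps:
a = Rational(1, 4) (a = Add(1, Mul(Rational(1, 4), -3)) = Add(1, Rational(-3, 4)) = Rational(1, 4) ≈ 0.25000)
Function('s')(T) = T (Function('s')(T) = Add(2, Add(Add(-1, T), -1)) = Add(2, Add(-2, T)) = T)
Function('n')(b) = Mul(8, b) (Function('n')(b) = Mul(Mul(b, -2), -4) = Mul(Mul(-2, b), -4) = Mul(8, b))
Mul(Function('n')(a), Add(72, Function('s')(Function('z')(5)))) = Mul(Mul(8, Rational(1, 4)), Add(72, 5)) = Mul(2, 77) = 154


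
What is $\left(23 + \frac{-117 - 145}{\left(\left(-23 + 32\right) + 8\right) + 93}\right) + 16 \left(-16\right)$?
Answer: $- \frac{12946}{55} \approx -235.38$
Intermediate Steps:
$\left(23 + \frac{-117 - 145}{\left(\left(-23 + 32\right) + 8\right) + 93}\right) + 16 \left(-16\right) = \left(23 - \frac{262}{\left(9 + 8\right) + 93}\right) - 256 = \left(23 - \frac{262}{17 + 93}\right) - 256 = \left(23 - \frac{262}{110}\right) - 256 = \left(23 - \frac{131}{55}\right) - 256 = \frac{1134}{55} - 256 = - \frac{12946}{55}$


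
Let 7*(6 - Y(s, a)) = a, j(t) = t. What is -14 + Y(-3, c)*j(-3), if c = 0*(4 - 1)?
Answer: -32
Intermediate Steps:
c = 0 (c = 0*3 = 0)
Y(s, a) = 6 - a/7
-14 + Y(-3, c)*j(-3) = -14 + (6 - 1/7*0)*(-3) = -14 + (6 + 0)*(-3) = -14 + 6*(-3) = -14 - 18 = -32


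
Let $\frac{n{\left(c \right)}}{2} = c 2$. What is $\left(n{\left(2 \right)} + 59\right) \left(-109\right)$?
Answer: $-7303$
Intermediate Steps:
$n{\left(c \right)} = 4 c$ ($n{\left(c \right)} = 2 c 2 = 2 \cdot 2 c = 4 c$)
$\left(n{\left(2 \right)} + 59\right) \left(-109\right) = \left(4 \cdot 2 + 59\right) \left(-109\right) = \left(8 + 59\right) \left(-109\right) = 67 \left(-109\right) = -7303$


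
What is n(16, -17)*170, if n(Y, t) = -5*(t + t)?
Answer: 28900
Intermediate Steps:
n(Y, t) = -10*t
n(16, -17)*170 = -10*(-17)*170 = 170*170 = 28900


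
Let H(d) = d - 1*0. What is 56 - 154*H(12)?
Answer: -1792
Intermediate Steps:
H(d) = d (H(d) = d + 0 = d)
56 - 154*H(12) = 56 - 154*12 = 56 - 1848 = -1792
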